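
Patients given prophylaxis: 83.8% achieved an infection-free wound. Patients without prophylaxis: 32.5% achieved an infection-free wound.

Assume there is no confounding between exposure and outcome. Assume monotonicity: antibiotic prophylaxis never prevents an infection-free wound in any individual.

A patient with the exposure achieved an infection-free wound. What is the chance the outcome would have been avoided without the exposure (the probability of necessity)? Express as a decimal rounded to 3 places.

p₁ = 0.838, p₀ = 0.325.
Under exogeneity and monotonicity, PN = (p₁ − p₀) / p₁.
PN = (0.838 − 0.325) / 0.838 = 0.513 / 0.838 ≈ 0.6122

PN ≈ 0.612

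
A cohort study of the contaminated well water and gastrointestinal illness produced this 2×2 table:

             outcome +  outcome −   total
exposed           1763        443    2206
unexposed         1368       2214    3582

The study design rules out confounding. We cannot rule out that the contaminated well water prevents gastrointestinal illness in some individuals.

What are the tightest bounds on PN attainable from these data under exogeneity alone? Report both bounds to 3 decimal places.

p₁ = P(outcome | exposed) = 1763/2206 = 0.79918
p₀ = P(outcome | unexposed) = 1368/3582 = 0.38191
Under exogeneity alone the bounds on PN are max{0,(p₁−p₀)/p₁} ≤ PN ≤ min{1,(1−p₀)/p₁}.
  lower = (p₁ − p₀)/p₁ = 0.41727 / 0.79918 ≈ 0.5221
  upper = min{1, (1 − p₀)/p₁} = 0.61809 / 0.79918 ≈ 0.7734

0.522 ≤ PN ≤ 0.773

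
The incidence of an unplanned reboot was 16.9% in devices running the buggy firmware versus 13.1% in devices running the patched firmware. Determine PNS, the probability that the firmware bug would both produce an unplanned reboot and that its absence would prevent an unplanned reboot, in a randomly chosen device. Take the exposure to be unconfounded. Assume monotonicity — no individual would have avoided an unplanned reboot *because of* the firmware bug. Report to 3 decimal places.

p₁ = 0.169, p₀ = 0.131.
Under exogeneity and monotonicity, PNS = p₁ − p₀.
PNS = 0.169 − 0.131 = 0.038

PNS ≈ 0.038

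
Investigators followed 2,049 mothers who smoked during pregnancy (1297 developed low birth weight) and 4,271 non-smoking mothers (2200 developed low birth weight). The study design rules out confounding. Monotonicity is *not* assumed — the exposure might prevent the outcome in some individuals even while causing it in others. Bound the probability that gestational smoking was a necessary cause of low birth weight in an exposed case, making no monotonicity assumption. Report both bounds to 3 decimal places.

0.186 ≤ PN ≤ 0.766

p₁ = P(outcome | exposed) = 1297/2049 = 0.63299
p₀ = P(outcome | unexposed) = 2200/4271 = 0.5151
Under exogeneity alone the bounds on PN are max{0,(p₁−p₀)/p₁} ≤ PN ≤ min{1,(1−p₀)/p₁}.
  lower = (p₁ − p₀)/p₁ = 0.11789 / 0.63299 ≈ 0.1862
  upper = min{1, (1 − p₀)/p₁} = 0.4849 / 0.63299 ≈ 0.7660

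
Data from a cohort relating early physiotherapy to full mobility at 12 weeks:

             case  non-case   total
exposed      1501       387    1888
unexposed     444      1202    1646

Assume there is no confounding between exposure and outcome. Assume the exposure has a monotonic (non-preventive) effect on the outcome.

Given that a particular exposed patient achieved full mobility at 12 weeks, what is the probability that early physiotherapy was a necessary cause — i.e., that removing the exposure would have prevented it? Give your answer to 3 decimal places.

p₁ = P(outcome | exposed) = 1501/1888 = 0.79502
p₀ = P(outcome | unexposed) = 444/1646 = 0.26974
Under exogeneity and monotonicity, PN = (p₁ − p₀) / p₁.
PN = (0.79502 − 0.26974) / 0.79502 = 0.52528 / 0.79502 ≈ 0.6607

PN ≈ 0.661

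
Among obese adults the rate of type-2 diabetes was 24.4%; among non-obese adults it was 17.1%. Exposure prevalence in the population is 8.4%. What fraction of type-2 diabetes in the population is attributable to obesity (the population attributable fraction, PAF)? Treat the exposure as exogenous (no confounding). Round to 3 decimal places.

p₁ = 0.244, p₀ = 0.171.
Overall risk P(Y=1) = π·p₁ + (1−π)·p₀ = 0.084×0.244 + 0.916×0.171 = 0.17713.
Under exogeneity, PAF = [P(Y=1) − p₀] / P(Y=1).
PAF = (0.17713 − 0.171) / 0.17713 ≈ 0.0346

PAF ≈ 0.035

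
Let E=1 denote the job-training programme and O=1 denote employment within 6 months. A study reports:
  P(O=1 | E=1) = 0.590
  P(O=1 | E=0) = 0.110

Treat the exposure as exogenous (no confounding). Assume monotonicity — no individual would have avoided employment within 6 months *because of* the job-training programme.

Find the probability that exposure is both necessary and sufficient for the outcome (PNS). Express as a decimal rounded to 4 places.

PNS ≈ 0.4800

Let p₁ = 0.59, p₀ = 0.11.
Under exogeneity and monotonicity, PNS = p₁ − p₀.
PNS = 0.59 − 0.11 = 0.48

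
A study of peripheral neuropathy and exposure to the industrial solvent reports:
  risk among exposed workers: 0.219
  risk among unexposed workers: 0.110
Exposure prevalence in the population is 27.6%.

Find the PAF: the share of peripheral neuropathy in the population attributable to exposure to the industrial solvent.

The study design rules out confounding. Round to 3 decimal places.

PAF ≈ 0.215

Let p₁ = 0.219, p₀ = 0.11.
Overall risk P(Y=1) = π·p₁ + (1−π)·p₀ = 0.276×0.219 + 0.724×0.11 = 0.14008.
Under exogeneity, PAF = [P(Y=1) − p₀] / P(Y=1).
PAF = (0.14008 − 0.11) / 0.14008 ≈ 0.2148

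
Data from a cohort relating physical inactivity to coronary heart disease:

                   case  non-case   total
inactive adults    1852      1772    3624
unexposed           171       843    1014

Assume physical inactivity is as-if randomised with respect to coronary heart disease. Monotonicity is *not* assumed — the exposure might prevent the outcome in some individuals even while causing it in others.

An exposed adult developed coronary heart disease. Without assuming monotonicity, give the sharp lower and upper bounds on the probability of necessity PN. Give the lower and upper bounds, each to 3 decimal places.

p₁ = P(outcome | exposed) = 1852/3624 = 0.51104
p₀ = P(outcome | unexposed) = 171/1014 = 0.16864
Under exogeneity alone the bounds on PN are max{0,(p₁−p₀)/p₁} ≤ PN ≤ min{1,(1−p₀)/p₁}.
  lower = (p₁ − p₀)/p₁ = 0.3424 / 0.51104 ≈ 0.6700
  upper = min{1, (1 − p₀)/p₁} = 0.83136 / 0.51104 ≈ 1.6268 → capped at 1

0.670 ≤ PN ≤ 1.000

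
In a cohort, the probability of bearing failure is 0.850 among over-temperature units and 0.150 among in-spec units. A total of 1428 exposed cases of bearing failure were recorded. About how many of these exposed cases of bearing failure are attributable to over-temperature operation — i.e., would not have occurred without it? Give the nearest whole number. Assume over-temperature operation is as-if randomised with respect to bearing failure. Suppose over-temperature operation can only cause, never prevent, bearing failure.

about 1176 cases

Let p₁ = 0.85, p₀ = 0.15.
PN = (p₁ − p₀)/p₁ = (0.85 − 0.15) / 0.85 ≈ 0.82353.
Attributable cases ≈ PN × (exposed cases) = 0.82353 × 1428 ≈ 1176.00.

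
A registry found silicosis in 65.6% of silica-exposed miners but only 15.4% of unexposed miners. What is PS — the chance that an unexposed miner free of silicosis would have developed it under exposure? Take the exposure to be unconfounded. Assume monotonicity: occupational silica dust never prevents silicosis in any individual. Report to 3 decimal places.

PS ≈ 0.593

p₁ = 0.656, p₀ = 0.154.
Under exogeneity and monotonicity, PS = (p₁ − p₀) / (1 − p₀).
PS = (0.656 − 0.154) / (1 − 0.154) = 0.502 / 0.846 ≈ 0.5934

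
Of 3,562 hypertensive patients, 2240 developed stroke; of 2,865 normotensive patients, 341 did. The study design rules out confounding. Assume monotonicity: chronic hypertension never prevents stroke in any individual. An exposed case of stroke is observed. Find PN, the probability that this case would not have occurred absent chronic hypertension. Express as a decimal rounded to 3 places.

p₁ = P(outcome | exposed) = 2240/3562 = 0.62886
p₀ = P(outcome | unexposed) = 341/2865 = 0.11902
Under exogeneity and monotonicity, PN = (p₁ − p₀) / p₁.
PN = (0.62886 − 0.11902) / 0.62886 = 0.50984 / 0.62886 ≈ 0.8107

PN ≈ 0.811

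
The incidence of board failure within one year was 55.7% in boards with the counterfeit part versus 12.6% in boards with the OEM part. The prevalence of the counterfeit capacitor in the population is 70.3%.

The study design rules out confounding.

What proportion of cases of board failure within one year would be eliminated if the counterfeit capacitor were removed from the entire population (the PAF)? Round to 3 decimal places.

PAF ≈ 0.706

p₁ = 0.557, p₀ = 0.126.
Overall risk P(Y=1) = π·p₁ + (1−π)·p₀ = 0.703×0.557 + 0.297×0.126 = 0.42899.
Under exogeneity, PAF = [P(Y=1) − p₀] / P(Y=1).
PAF = (0.42899 − 0.126) / 0.42899 ≈ 0.7063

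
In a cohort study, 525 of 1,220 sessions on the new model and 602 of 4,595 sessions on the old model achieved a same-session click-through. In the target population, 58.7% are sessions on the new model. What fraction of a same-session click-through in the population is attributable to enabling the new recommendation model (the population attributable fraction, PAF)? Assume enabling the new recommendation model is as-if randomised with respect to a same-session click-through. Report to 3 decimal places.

p₁ = P(outcome | exposed) = 525/1220 = 0.43033
p₀ = P(outcome | unexposed) = 602/4595 = 0.13101
Overall risk P(Y=1) = π·p₁ + (1−π)·p₀ = 0.587×0.43033 + 0.413×0.13101 = 0.30671.
Under exogeneity, PAF = [P(Y=1) − p₀] / P(Y=1).
PAF = (0.30671 − 0.13101) / 0.30671 ≈ 0.5728

PAF ≈ 0.573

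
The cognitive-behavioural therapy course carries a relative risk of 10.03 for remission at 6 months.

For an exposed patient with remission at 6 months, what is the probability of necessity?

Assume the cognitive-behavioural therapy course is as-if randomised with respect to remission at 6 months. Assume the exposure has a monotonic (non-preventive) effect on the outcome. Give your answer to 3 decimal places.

Under exogeneity and monotonicity, PN = (RR − 1) / RR = 1 − 1/RR.
PN = (10.03 − 1) / 10.03 = 9.03 / 10.03 ≈ 0.9003

PN ≈ 0.900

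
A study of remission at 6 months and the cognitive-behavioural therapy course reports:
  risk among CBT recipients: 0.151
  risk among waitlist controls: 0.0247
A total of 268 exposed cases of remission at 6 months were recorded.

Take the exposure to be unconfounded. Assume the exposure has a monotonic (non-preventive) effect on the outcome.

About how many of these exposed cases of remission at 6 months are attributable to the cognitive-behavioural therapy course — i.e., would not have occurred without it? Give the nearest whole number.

Let p₁ = 0.151, p₀ = 0.0247.
PN = (p₁ − p₀)/p₁ = (0.151 − 0.0247) / 0.151 ≈ 0.83642.
Attributable cases ≈ PN × (exposed cases) = 0.83642 × 268 ≈ 224.16.

about 224 cases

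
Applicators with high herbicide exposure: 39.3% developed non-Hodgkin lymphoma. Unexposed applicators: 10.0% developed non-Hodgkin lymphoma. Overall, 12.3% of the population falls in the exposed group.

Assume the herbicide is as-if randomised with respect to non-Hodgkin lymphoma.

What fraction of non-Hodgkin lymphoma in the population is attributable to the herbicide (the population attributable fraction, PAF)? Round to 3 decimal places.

PAF ≈ 0.265

p₁ = 0.393, p₀ = 0.1.
Overall risk P(Y=1) = π·p₁ + (1−π)·p₀ = 0.123×0.393 + 0.877×0.1 = 0.13604.
Under exogeneity, PAF = [P(Y=1) − p₀] / P(Y=1).
PAF = (0.13604 − 0.1) / 0.13604 ≈ 0.2649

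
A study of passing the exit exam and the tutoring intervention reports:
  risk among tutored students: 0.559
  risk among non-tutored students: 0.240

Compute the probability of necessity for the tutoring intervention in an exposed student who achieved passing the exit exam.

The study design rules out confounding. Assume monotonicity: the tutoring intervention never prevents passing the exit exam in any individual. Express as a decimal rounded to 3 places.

Let p₁ = 0.559, p₀ = 0.24.
Under exogeneity and monotonicity, PN = (p₁ − p₀) / p₁.
PN = (0.559 − 0.24) / 0.559 = 0.319 / 0.559 ≈ 0.5707

PN ≈ 0.571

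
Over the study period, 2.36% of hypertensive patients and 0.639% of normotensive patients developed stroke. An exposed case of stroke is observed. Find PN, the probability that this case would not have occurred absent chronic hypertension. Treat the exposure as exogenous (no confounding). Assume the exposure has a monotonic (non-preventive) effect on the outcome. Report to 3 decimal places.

p₁ = 0.0236, p₀ = 0.00639.
Under exogeneity and monotonicity, PN = (p₁ − p₀) / p₁.
PN = (0.0236 − 0.00639) / 0.0236 = 0.01721 / 0.0236 ≈ 0.7292

PN ≈ 0.729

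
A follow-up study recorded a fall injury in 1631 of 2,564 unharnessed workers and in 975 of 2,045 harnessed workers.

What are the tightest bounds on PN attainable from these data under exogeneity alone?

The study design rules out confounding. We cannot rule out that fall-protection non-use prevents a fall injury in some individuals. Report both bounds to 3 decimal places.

p₁ = P(outcome | exposed) = 1631/2564 = 0.63612
p₀ = P(outcome | unexposed) = 975/2045 = 0.47677
Under exogeneity alone the bounds on PN are max{0,(p₁−p₀)/p₁} ≤ PN ≤ min{1,(1−p₀)/p₁}.
  lower = (p₁ − p₀)/p₁ = 0.15934 / 0.63612 ≈ 0.2505
  upper = min{1, (1 − p₀)/p₁} = 0.52323 / 0.63612 ≈ 0.8225

0.250 ≤ PN ≤ 0.823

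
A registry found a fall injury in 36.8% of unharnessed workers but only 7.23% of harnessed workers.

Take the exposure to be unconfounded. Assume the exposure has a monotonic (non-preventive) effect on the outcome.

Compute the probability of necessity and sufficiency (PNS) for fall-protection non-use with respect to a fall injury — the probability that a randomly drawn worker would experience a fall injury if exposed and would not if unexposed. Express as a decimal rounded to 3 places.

PNS ≈ 0.296

p₁ = 0.368, p₀ = 0.0723.
Under exogeneity and monotonicity, PNS = p₁ − p₀.
PNS = 0.368 − 0.0723 = 0.2957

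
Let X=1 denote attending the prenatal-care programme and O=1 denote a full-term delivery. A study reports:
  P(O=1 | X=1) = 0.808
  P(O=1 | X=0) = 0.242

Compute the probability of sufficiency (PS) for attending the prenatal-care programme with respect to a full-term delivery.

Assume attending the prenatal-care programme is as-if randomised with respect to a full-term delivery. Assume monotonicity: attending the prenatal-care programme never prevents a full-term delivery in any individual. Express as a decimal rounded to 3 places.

Let p₁ = 0.808, p₀ = 0.242.
Under exogeneity and monotonicity, PS = (p₁ − p₀) / (1 − p₀).
PS = (0.808 − 0.242) / (1 − 0.242) = 0.566 / 0.758 ≈ 0.7467

PS ≈ 0.747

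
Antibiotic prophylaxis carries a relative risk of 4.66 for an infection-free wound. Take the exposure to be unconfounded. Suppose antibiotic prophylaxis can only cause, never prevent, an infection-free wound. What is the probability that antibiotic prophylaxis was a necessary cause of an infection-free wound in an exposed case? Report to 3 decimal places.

Under exogeneity and monotonicity, PN = (RR − 1) / RR = 1 − 1/RR.
PN = (4.66 − 1) / 4.66 = 3.66 / 4.66 ≈ 0.7854

PN ≈ 0.785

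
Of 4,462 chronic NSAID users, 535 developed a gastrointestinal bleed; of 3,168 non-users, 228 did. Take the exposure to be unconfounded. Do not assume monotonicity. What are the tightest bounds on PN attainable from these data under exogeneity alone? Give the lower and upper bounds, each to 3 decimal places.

p₁ = P(outcome | exposed) = 535/4462 = 0.1199
p₀ = P(outcome | unexposed) = 228/3168 = 0.07197
Under exogeneity alone the bounds on PN are max{0,(p₁−p₀)/p₁} ≤ PN ≤ min{1,(1−p₀)/p₁}.
  lower = (p₁ − p₀)/p₁ = 0.047932 / 0.1199 ≈ 0.3998
  upper = min{1, (1 − p₀)/p₁} = 0.92803 / 0.1199 ≈ 7.7399 → capped at 1

0.400 ≤ PN ≤ 1.000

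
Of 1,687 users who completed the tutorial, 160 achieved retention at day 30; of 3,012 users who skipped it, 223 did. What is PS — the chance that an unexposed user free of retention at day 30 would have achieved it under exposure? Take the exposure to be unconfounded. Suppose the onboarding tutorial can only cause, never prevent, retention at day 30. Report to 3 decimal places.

PS ≈ 0.022

p₁ = P(outcome | exposed) = 160/1687 = 0.094843
p₀ = P(outcome | unexposed) = 223/3012 = 0.074037
Under exogeneity and monotonicity, PS = (p₁ − p₀) / (1 − p₀).
PS = (0.094843 − 0.074037) / (1 − 0.074037) = 0.020806 / 0.92596 ≈ 0.0225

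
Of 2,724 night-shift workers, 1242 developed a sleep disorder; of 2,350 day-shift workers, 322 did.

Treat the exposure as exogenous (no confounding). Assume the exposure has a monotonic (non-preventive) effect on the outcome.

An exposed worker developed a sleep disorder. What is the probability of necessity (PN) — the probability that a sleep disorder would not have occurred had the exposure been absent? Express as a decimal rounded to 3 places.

p₁ = P(outcome | exposed) = 1242/2724 = 0.45595
p₀ = P(outcome | unexposed) = 322/2350 = 0.13702
Under exogeneity and monotonicity, PN = (p₁ − p₀) / p₁.
PN = (0.45595 − 0.13702) / 0.45595 = 0.31893 / 0.45595 ≈ 0.6995

PN ≈ 0.699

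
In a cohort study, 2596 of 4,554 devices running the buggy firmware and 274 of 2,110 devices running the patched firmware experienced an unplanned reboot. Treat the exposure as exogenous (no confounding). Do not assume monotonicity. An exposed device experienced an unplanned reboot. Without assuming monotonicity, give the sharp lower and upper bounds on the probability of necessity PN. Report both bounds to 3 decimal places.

p₁ = P(outcome | exposed) = 2596/4554 = 0.57005
p₀ = P(outcome | unexposed) = 274/2110 = 0.12986
Under exogeneity alone the bounds on PN are max{0,(p₁−p₀)/p₁} ≤ PN ≤ min{1,(1−p₀)/p₁}.
  lower = (p₁ − p₀)/p₁ = 0.44019 / 0.57005 ≈ 0.7722
  upper = min{1, (1 − p₀)/p₁} = 0.87014 / 0.57005 ≈ 1.5264 → capped at 1

0.772 ≤ PN ≤ 1.000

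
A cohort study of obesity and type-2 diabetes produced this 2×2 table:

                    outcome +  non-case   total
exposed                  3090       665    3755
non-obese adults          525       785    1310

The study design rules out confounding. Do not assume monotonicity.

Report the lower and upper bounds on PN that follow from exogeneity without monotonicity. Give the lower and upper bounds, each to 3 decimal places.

p₁ = P(outcome | exposed) = 3090/3755 = 0.8229
p₀ = P(outcome | unexposed) = 525/1310 = 0.40076
Under exogeneity alone the bounds on PN are max{0,(p₁−p₀)/p₁} ≤ PN ≤ min{1,(1−p₀)/p₁}.
  lower = (p₁ − p₀)/p₁ = 0.42214 / 0.8229 ≈ 0.5130
  upper = min{1, (1 − p₀)/p₁} = 0.59924 / 0.8229 ≈ 0.7282

0.513 ≤ PN ≤ 0.728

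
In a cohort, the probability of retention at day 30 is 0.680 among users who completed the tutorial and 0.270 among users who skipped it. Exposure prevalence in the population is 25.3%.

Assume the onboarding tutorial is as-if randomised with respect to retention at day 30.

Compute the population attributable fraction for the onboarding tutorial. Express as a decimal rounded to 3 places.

PAF ≈ 0.278

Let p₁ = 0.68, p₀ = 0.27.
Overall risk P(Y=1) = π·p₁ + (1−π)·p₀ = 0.253×0.68 + 0.747×0.27 = 0.37373.
Under exogeneity, PAF = [P(Y=1) − p₀] / P(Y=1).
PAF = (0.37373 − 0.27) / 0.37373 ≈ 0.2776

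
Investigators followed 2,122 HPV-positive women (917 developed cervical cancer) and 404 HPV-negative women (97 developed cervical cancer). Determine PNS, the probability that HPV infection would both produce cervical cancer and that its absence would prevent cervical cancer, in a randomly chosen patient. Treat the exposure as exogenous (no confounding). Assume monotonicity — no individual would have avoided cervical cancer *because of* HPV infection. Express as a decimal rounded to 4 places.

p₁ = P(outcome | exposed) = 917/2122 = 0.43214
p₀ = P(outcome | unexposed) = 97/404 = 0.2401
Under exogeneity and monotonicity, PNS = p₁ − p₀.
PNS = 0.43214 − 0.2401 = 0.19204

PNS ≈ 0.1920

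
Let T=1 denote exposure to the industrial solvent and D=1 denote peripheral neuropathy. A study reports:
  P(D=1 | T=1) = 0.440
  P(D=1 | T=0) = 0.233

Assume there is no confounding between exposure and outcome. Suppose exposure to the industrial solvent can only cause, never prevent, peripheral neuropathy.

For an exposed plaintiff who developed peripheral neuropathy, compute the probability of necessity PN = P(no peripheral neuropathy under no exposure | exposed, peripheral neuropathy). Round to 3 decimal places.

PN ≈ 0.470

Let p₁ = 0.44, p₀ = 0.233.
Under exogeneity and monotonicity, PN = (p₁ − p₀) / p₁.
PN = (0.44 − 0.233) / 0.44 = 0.207 / 0.44 ≈ 0.4705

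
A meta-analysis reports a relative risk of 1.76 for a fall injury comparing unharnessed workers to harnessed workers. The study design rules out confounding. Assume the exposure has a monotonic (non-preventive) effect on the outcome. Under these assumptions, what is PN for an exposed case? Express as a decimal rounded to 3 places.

Under exogeneity and monotonicity, PN = (RR − 1) / RR = 1 − 1/RR.
PN = (1.76 − 1) / 1.76 = 0.76 / 1.76 ≈ 0.4318

PN ≈ 0.432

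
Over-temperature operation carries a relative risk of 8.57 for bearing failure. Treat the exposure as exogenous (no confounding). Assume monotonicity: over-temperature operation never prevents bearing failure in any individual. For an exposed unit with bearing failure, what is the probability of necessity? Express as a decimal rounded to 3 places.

PN ≈ 0.883

Under exogeneity and monotonicity, PN = (RR − 1) / RR = 1 − 1/RR.
PN = (8.57 − 1) / 8.57 = 7.57 / 8.57 ≈ 0.8833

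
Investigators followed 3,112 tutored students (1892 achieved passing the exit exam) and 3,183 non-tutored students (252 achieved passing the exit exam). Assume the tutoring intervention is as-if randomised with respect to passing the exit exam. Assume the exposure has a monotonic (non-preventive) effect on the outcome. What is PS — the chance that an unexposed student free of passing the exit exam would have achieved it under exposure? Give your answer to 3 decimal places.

PS ≈ 0.574

p₁ = P(outcome | exposed) = 1892/3112 = 0.60797
p₀ = P(outcome | unexposed) = 252/3183 = 0.079171
Under exogeneity and monotonicity, PS = (p₁ − p₀) / (1 − p₀).
PS = (0.60797 − 0.079171) / (1 − 0.079171) = 0.5288 / 0.92083 ≈ 0.5743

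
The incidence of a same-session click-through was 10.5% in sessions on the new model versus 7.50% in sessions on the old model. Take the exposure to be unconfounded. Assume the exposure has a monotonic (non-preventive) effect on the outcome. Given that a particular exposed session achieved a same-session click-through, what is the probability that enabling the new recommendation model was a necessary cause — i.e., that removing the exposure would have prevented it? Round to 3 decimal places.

PN ≈ 0.286

p₁ = 0.105, p₀ = 0.075.
Under exogeneity and monotonicity, PN = (p₁ − p₀) / p₁.
PN = (0.105 − 0.075) / 0.105 = 0.03 / 0.105 ≈ 0.2857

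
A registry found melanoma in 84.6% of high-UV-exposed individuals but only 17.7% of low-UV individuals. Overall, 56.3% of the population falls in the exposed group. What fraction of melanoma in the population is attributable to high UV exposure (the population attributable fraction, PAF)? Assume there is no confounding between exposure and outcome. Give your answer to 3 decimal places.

PAF ≈ 0.680

p₁ = 0.846, p₀ = 0.177.
Overall risk P(Y=1) = π·p₁ + (1−π)·p₀ = 0.563×0.846 + 0.437×0.177 = 0.55365.
Under exogeneity, PAF = [P(Y=1) − p₀] / P(Y=1).
PAF = (0.55365 − 0.177) / 0.55365 ≈ 0.6803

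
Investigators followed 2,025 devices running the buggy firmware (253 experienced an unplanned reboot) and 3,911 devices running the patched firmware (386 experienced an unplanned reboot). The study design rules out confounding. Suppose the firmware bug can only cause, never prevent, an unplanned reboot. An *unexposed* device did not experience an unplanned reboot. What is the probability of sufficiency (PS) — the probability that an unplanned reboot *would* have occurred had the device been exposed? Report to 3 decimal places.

p₁ = P(outcome | exposed) = 253/2025 = 0.12494
p₀ = P(outcome | unexposed) = 386/3911 = 0.098696
Under exogeneity and monotonicity, PS = (p₁ − p₀) / (1 − p₀).
PS = (0.12494 − 0.098696) / (1 − 0.098696) = 0.026242 / 0.9013 ≈ 0.0291

PS ≈ 0.029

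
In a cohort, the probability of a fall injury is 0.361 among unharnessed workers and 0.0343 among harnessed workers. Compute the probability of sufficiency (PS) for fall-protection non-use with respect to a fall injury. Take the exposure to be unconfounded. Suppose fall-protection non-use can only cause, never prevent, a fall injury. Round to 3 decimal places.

PS ≈ 0.338

Let p₁ = 0.361, p₀ = 0.0343.
Under exogeneity and monotonicity, PS = (p₁ − p₀) / (1 − p₀).
PS = (0.361 − 0.0343) / (1 − 0.0343) = 0.3267 / 0.9657 ≈ 0.3383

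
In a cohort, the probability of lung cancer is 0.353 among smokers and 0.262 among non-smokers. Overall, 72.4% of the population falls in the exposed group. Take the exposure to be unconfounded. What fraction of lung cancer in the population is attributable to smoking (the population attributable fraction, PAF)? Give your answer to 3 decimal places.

Let p₁ = 0.353, p₀ = 0.262.
Overall risk P(Y=1) = π·p₁ + (1−π)·p₀ = 0.724×0.353 + 0.276×0.262 = 0.32788.
Under exogeneity, PAF = [P(Y=1) − p₀] / P(Y=1).
PAF = (0.32788 − 0.262) / 0.32788 ≈ 0.2009

PAF ≈ 0.201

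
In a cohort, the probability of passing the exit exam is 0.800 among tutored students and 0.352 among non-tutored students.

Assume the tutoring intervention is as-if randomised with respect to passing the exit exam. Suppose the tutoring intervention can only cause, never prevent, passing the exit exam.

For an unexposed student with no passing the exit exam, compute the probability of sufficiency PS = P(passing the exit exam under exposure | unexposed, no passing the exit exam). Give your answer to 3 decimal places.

Let p₁ = 0.8, p₀ = 0.352.
Under exogeneity and monotonicity, PS = (p₁ − p₀) / (1 − p₀).
PS = (0.8 − 0.352) / (1 − 0.352) = 0.448 / 0.648 ≈ 0.6914

PS ≈ 0.691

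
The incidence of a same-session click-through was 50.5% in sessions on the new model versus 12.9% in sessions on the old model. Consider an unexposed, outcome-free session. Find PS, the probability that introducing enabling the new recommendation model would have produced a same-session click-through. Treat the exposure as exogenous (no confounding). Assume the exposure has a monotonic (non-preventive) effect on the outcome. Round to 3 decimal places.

PS ≈ 0.432

p₁ = 0.505, p₀ = 0.129.
Under exogeneity and monotonicity, PS = (p₁ − p₀) / (1 − p₀).
PS = (0.505 − 0.129) / (1 − 0.129) = 0.376 / 0.871 ≈ 0.4317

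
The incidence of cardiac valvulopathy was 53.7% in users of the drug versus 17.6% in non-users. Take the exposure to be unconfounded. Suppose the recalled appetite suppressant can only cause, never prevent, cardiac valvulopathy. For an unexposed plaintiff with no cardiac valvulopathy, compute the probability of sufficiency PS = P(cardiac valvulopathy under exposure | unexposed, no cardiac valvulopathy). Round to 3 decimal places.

p₁ = 0.537, p₀ = 0.176.
Under exogeneity and monotonicity, PS = (p₁ − p₀) / (1 − p₀).
PS = (0.537 − 0.176) / (1 − 0.176) = 0.361 / 0.824 ≈ 0.4381

PS ≈ 0.438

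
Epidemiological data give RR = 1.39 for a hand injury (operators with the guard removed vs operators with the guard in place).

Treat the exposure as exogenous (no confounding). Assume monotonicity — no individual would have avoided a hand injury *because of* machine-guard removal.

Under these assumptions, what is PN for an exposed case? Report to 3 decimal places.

Under exogeneity and monotonicity, PN = (RR − 1) / RR = 1 − 1/RR.
PN = (1.39 − 1) / 1.39 = 0.39 / 1.39 ≈ 0.2806

PN ≈ 0.281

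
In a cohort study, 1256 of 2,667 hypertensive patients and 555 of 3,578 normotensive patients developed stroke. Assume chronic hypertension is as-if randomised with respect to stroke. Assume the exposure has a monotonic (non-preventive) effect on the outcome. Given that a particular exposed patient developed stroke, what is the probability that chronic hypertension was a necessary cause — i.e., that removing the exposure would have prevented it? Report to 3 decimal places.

PN ≈ 0.671

p₁ = P(outcome | exposed) = 1256/2667 = 0.47094
p₀ = P(outcome | unexposed) = 555/3578 = 0.15511
Under exogeneity and monotonicity, PN = (p₁ − p₀) / p₁.
PN = (0.47094 − 0.15511) / 0.47094 = 0.31583 / 0.47094 ≈ 0.6706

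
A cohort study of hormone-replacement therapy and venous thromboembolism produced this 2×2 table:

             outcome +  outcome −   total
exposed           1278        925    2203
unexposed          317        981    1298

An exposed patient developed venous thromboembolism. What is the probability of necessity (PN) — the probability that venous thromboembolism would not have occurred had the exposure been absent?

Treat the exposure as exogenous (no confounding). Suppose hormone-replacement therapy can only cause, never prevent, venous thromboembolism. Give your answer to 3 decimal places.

PN ≈ 0.579

p₁ = P(outcome | exposed) = 1278/2203 = 0.58012
p₀ = P(outcome | unexposed) = 317/1298 = 0.24422
Under exogeneity and monotonicity, PN = (p₁ − p₀)/p₁.
PN = (0.58012 − 0.24422) / 0.58012 ≈ 0.5790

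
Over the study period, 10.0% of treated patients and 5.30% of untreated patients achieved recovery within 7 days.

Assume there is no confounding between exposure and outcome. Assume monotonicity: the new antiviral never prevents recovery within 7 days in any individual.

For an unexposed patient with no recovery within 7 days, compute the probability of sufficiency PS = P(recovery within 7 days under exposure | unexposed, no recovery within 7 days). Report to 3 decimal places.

p₁ = 0.1, p₀ = 0.053.
Under exogeneity and monotonicity, PS = (p₁ − p₀) / (1 − p₀).
PS = (0.1 − 0.053) / (1 − 0.053) = 0.047 / 0.947 ≈ 0.0496

PS ≈ 0.050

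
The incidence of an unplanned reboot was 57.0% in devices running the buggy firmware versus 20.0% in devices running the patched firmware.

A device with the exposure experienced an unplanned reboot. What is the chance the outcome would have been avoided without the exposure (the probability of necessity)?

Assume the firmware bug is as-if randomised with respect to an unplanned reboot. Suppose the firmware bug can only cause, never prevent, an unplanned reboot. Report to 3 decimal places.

p₁ = 0.57, p₀ = 0.2.
Under exogeneity and monotonicity, PN = (p₁ − p₀) / p₁.
PN = (0.57 − 0.2) / 0.57 = 0.37 / 0.57 ≈ 0.6491

PN ≈ 0.649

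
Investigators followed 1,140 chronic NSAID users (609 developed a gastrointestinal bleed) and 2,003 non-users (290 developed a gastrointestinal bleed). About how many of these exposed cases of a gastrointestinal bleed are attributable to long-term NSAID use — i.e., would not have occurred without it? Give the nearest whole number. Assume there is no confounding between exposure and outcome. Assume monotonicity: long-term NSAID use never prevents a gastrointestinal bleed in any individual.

about 444 cases

p₁ = P(outcome | exposed) = 609/1140 = 0.53421
p₀ = P(outcome | unexposed) = 290/2003 = 0.14478
PN = (p₁ − p₀)/p₁ = (0.53421 − 0.14478) / 0.53421 ≈ 0.72898.
Attributable cases ≈ PN × (exposed cases) = 0.72898 × 609 ≈ 443.95.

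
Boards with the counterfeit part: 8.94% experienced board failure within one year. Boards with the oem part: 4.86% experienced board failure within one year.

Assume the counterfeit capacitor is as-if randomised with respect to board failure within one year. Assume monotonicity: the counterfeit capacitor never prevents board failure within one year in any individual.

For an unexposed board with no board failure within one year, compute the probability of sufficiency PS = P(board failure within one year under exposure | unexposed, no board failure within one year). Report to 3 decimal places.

PS ≈ 0.043

p₁ = 0.0894, p₀ = 0.0486.
Under exogeneity and monotonicity, PS = (p₁ − p₀) / (1 − p₀).
PS = (0.0894 − 0.0486) / (1 − 0.0486) = 0.0408 / 0.9514 ≈ 0.0429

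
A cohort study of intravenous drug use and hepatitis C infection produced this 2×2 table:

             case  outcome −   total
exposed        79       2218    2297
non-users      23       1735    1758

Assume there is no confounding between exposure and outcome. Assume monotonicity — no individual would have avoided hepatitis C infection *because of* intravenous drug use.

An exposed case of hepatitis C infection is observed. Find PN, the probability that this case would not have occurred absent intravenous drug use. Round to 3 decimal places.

PN ≈ 0.620

p₁ = P(outcome | exposed) = 79/2297 = 0.034393
p₀ = P(outcome | unexposed) = 23/1758 = 0.013083
Under exogeneity and monotonicity, PN = (p₁ − p₀) / p₁.
PN = (0.034393 − 0.013083) / 0.034393 = 0.02131 / 0.034393 ≈ 0.6196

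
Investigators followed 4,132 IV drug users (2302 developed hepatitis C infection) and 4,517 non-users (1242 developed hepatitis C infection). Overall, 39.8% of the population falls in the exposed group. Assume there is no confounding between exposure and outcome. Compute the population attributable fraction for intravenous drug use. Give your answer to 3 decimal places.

PAF ≈ 0.290

p₁ = P(outcome | exposed) = 2302/4132 = 0.55712
p₀ = P(outcome | unexposed) = 1242/4517 = 0.27496
Overall risk P(Y=1) = π·p₁ + (1−π)·p₀ = 0.398×0.55712 + 0.602×0.27496 = 0.38726.
Under exogeneity, PAF = [P(Y=1) − p₀] / P(Y=1).
PAF = (0.38726 − 0.27496) / 0.38726 ≈ 0.2900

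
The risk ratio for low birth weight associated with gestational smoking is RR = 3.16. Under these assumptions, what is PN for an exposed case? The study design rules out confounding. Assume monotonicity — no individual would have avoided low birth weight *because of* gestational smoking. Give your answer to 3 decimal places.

PN ≈ 0.684

Under exogeneity and monotonicity, PN = (RR − 1) / RR = 1 − 1/RR.
PN = (3.16 − 1) / 3.16 = 2.16 / 3.16 ≈ 0.6835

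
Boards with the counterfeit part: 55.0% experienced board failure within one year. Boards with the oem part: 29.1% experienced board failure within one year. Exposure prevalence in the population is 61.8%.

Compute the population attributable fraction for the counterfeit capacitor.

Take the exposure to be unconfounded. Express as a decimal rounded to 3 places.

p₁ = 0.55, p₀ = 0.291.
Overall risk P(Y=1) = π·p₁ + (1−π)·p₀ = 0.618×0.55 + 0.382×0.291 = 0.45106.
Under exogeneity, PAF = [P(Y=1) − p₀] / P(Y=1).
PAF = (0.45106 − 0.291) / 0.45106 ≈ 0.3549

PAF ≈ 0.355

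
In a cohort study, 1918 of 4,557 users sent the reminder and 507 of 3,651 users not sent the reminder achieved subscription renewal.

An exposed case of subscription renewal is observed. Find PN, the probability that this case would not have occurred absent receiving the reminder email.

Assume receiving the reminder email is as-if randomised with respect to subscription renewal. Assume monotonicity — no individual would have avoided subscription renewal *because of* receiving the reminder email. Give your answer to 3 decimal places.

PN ≈ 0.670

p₁ = P(outcome | exposed) = 1918/4557 = 0.42089
p₀ = P(outcome | unexposed) = 507/3651 = 0.13887
Under exogeneity and monotonicity, PN = (p₁ − p₀) / p₁.
PN = (0.42089 − 0.13887) / 0.42089 = 0.28202 / 0.42089 ≈ 0.6701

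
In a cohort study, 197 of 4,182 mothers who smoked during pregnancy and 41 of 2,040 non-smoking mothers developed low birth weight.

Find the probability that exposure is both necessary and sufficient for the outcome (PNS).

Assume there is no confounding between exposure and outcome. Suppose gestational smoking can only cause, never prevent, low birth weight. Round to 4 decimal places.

p₁ = P(outcome | exposed) = 197/4182 = 0.047107
p₀ = P(outcome | unexposed) = 41/2040 = 0.020098
Under exogeneity and monotonicity, PNS = p₁ − p₀.
PNS = 0.047107 − 0.020098 = 0.027009

PNS ≈ 0.0270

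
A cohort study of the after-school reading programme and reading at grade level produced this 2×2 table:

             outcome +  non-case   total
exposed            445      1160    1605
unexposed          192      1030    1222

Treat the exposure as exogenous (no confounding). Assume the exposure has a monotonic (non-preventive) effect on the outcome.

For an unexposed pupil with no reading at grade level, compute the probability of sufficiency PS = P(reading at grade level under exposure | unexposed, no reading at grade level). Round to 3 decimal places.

PS ≈ 0.143

p₁ = P(outcome | exposed) = 445/1605 = 0.27726
p₀ = P(outcome | unexposed) = 192/1222 = 0.15712
Under exogeneity and monotonicity, PS = (p₁ − p₀)/(1 − p₀).
PS = (0.27726 − 0.15712) / 0.84288 ≈ 0.1425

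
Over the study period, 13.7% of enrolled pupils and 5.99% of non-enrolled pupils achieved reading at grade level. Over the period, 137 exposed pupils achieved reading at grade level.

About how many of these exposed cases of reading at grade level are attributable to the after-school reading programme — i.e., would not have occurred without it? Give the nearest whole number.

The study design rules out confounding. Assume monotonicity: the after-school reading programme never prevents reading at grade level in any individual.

about 77 cases

p₁ = 0.137, p₀ = 0.0599.
PN = (p₁ − p₀)/p₁ = (0.137 − 0.0599) / 0.137 ≈ 0.56277.
Attributable cases ≈ PN × (exposed cases) = 0.56277 × 137 ≈ 77.10.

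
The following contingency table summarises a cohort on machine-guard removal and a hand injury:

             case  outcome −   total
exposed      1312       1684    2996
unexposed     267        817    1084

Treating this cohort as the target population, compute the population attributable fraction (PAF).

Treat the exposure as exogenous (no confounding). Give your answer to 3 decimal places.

p₁ = P(outcome | exposed) = 1312/2996 = 0.43792
p₀ = P(outcome | unexposed) = 267/1084 = 0.24631
Exposure prevalence π = 2996/4080 = 0.73431; overall risk P(Y=1) = 0.38701.
Under exogeneity, PAF = [P(Y=1) − p₀]/P(Y=1).
PAF = (0.38701 − 0.24631) / 0.38701 ≈ 0.3636

PAF ≈ 0.364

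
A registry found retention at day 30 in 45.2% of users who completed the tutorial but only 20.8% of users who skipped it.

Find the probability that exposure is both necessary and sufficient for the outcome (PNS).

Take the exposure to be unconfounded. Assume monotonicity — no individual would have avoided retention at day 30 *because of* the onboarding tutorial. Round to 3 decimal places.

PNS ≈ 0.244

p₁ = 0.452, p₀ = 0.208.
Under exogeneity and monotonicity, PNS = p₁ − p₀.
PNS = 0.452 − 0.208 = 0.244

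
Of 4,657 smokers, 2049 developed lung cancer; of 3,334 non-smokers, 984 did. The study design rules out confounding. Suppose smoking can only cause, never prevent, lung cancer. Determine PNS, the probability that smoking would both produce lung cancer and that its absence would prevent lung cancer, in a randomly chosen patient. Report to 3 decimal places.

p₁ = P(outcome | exposed) = 2049/4657 = 0.43998
p₀ = P(outcome | unexposed) = 984/3334 = 0.29514
Under exogeneity and monotonicity, PNS = p₁ − p₀.
PNS = 0.43998 − 0.29514 = 0.14484

PNS ≈ 0.145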